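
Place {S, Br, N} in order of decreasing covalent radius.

Br, S, N

Moving right in a period, electrons are added to the same shell under a stronger nuclear pull, so atoms get smaller; moving down, a new shell is opened and atoms get larger.
These sit on a diagonal, where the across-period and down-group effects partly cancel.
S > N: period and group pull opposite ways; the down-group shift dominates (103 vs 71 pm).
Br > S: the two effects oppose for this pair; the down-group effect wins (114 vs 103 pm).
Approximate values (pm): N 71, S 103, Br 114.
So from largest to smallest: Br > S > N.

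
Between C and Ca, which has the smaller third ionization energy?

C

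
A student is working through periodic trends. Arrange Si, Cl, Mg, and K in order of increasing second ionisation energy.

Mg, Si, Cl, K

Consider each +1 ion: Si⁺ still has 3 valence electrons; Cl⁺ still has 6 valence electrons; Mg⁺ still has 1 valence electron; K⁺ is the bare [Ar] core.
Breaking into a closed-shell core is much more expensive than removing a leftover valence electron — K has the largest IE_2 here.
Valence configurations: Si⁺ [Ne]3s²3p¹, Cl⁺ [Ne]3s²3p⁴, Mg⁺ [Ne]3s¹.
Approximate IE_2 values (kJ/mol): Si 1577, Cl 2298, Mg 1451, K 3052.
Putting it together, IE_2: Mg < Si < Cl < K.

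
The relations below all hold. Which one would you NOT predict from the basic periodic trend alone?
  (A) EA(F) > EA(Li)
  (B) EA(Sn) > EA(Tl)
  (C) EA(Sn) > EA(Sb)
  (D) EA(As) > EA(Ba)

The general trend: electron affinity increases across a period and decreases down a group.
(A) F (period 2, group 17) vs Li (period 2, group 1): the stated order agrees with the simple trend.
(B) Sn (period 5, group 14) vs Tl (period 6, group 13): the stated order agrees with the simple trend.
(C) Sn (period 5, group 14) vs Sb (period 5, group 15): the stated order contradicts the simple trend.
(D) As (period 4, group 15) vs Ba (period 6, group 2): the stated order agrees with the simple trend.
The exception is (C): adding an electron to Sb's half-filled 5p³ is unfavourable, so Sn has the more exothermic EA.

(C)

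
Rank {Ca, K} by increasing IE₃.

IE_3 is the cost of taking one more electron from the +2 cation: Ca²⁺ is the bare [Ar] core; K²⁺ is already 1 electron into the core.
All of these are removing an electron from a noble-gas core or deeper; the smaller core (lower principal quantum number) is held far more tightly, and within a period the higher nuclear charge binds the same core more tightly.
The numbers (kJ/mol): Ca 4912, K 4420.
Overall IE_3 order: K < Ca.

K, Ca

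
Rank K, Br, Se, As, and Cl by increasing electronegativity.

K < As < Se < Br < Cl

Cl is in period 3, group 17; K is in period 4, group 1; As is in period 4, group 15; Se is in period 4, group 16; Br is in period 4, group 17.
Electronegativity increases across a period and decreases down a group, tracking effective nuclear charge and atomic size.
Here both period and group differ, so the two effects have to be weighed against each other.
As > K: both are in period 4; the period trend gives As the larger value.
Se > As: both are in period 4; the period trend gives Se the larger value.
Br > Se: Br lies to the right of Se in period 4, so the across-period effect alone puts Br higher.
Cl > Br: Cl sits above Br in group 17, so the down-group effect alone puts Cl higher.
For reference (Pauling): Cl 3.16, K 0.82, As 2.18, Se 2.55, Br 2.96.
So from lowest to highest: K < As < Se < Br < Cl.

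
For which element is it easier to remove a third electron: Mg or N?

N

After 2 electrons have been removed, what remains? Mg²⁺ is the bare [Ne] core; N²⁺ still has 3 valence electrons.
Breaking into a closed-shell core is much more expensive than removing a leftover valence electron — Mg has the largest IE_3 here.
Tabulated IE_3 (kJ/mol): Mg 7733, N 4578.
So the third ionization energies run N < Mg.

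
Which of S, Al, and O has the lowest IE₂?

Al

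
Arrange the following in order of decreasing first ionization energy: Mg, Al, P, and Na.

First ionization energy rises across a period (greater Z_eff holds electrons more tightly) and falls down a group (valence electrons are farther from the nucleus).
All lie in period 3; the across-period trend (first ionization energy increases left to right) applies, with the exception below.
Note the exception: Mg has a higher first ionization energy than Al, contrary to the simple trend — Al's single 3p electron is easier to remove than one from Mg's filled 3s².
Tabulated first ionization energy (kJ/mol): Na 496, Mg 738, Al 578, P 1012.
So from highest to lowest: P > Mg > Al > Na.

P > Mg > Al > Na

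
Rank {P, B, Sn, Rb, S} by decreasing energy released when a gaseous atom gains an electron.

B is in period 2, group 13; P is in period 3, group 15; S is in period 3, group 16; Rb is in period 5, group 1; Sn is in period 5, group 14.
Electron affinity generally becomes more exothermic across a period toward the halogens and less exothermic down a group.
These span different periods and groups, so the two trends combine.
Rb > B: this pair runs against the simple trend — see the exception note.
P > Rb: relative to Rb, both the across-period and down-group shifts push P's electron affinity up.
Sn > P: this pair runs against the simple trend — see the exception note.
S > Sn: both effects reinforce here, so S is clearly the higher of the two.
Note the exception: Rb has a higher electron affinity than B, contrary to the simple trend — B's ns²np¹ configuration gives only a small electron affinity — the sparsely filled np subshell binds an added electron weakly.
Note the exception: Sn has a higher electron affinity than P, contrary to the simple trend — adding an electron to P's half-filled np³ subshell costs electron-pairing energy.
For reference (kJ/mol): B 27, P 72, S 200, Rb 47, Sn 107.
So from highest to lowest: S > Sn > P > Rb > B.

S > Sn > P > Rb > B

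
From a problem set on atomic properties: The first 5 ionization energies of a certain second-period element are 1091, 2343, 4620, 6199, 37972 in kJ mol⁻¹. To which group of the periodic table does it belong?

Group 14

Look for the largest jump between consecutive ionization energies: IE5/IE4 ≈ 6.1, far larger than any earlier ratio.
That jump marks the point where a core electron is being removed. So the atom has 4 valence electrons.
A main-group element with 4 valence electrons is in group 14.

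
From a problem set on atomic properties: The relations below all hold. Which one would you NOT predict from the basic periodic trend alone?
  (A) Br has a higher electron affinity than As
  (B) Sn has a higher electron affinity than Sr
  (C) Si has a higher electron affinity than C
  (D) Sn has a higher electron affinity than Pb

(C)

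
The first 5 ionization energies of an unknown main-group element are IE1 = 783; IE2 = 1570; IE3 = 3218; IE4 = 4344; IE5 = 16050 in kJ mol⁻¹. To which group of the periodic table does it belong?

Group 14

Look for the largest jump between consecutive ionization energies: IE5/IE4 ≈ 3.7, far larger than any earlier ratio.
That jump marks the point where a core electron is being removed. So the atom has 4 valence electrons.
A main-group element with 4 valence electrons is in group 14.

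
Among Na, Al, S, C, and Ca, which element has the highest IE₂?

Na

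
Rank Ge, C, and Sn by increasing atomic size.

C, Ge, Sn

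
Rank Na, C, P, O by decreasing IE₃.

IE_3 is the cost of taking one more electron from the +2 cation: Na²⁺ is already 1 electron into the core; C²⁺ still has 2 valence electrons; P²⁺ still has 3 valence electrons; O²⁺ still has 4 valence electrons.
Core electrons are held far more tightly than valence electrons, so Na tops the IE_3 order.
Valence configurations: C²⁺ [He]2s², P²⁺ [Ne]3s²3p¹, O²⁺ [He]2s²2p².
Tabulated IE_3 (kJ/mol): Na 6910, C 4620, P 2914, O 5300.
Hence IE_3: P < C < O < Na.

Na > O > C > P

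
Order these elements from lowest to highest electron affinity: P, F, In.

In, P, F

F is in period 2, group 17; P is in period 3, group 15; In is in period 5, group 13.
Atoms with high Z_eff and room in the valence shell (especially the halogens) have the most exothermic electron affinities.
Here both period and group differ, so the two effects have to be weighed against each other.
P > In: both effects reinforce here, so P is clearly the higher of the two.
F > P: both effects reinforce here, so F is clearly the higher of the two.
Tabulated electron affinity (kJ/mol): F 328, P 72, In 29.
So from lowest to highest: In < P < F.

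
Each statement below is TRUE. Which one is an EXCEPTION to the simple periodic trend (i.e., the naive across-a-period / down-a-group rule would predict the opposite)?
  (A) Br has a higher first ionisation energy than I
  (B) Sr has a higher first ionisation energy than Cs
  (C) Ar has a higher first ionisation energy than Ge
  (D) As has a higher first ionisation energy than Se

The general trend: first ionisation energy increases across a period and decreases down a group.
(A) Br (period 4, group 17) vs I (period 5, group 17): the stated order agrees with the simple trend.
(B) Sr (period 5, group 2) vs Cs (period 6, group 1): the stated order agrees with the simple trend.
(C) Ar (period 3, group 18) vs Ge (period 4, group 14): the stated order agrees with the simple trend.
(D) As (period 4, group 15) vs Se (period 4, group 16): the stated order contradicts the simple trend.
The exception is (D): Se (4p⁴) ionizes more easily than half-filled As (4p³).

(D)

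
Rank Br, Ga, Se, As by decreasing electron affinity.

Br > Se > As > Ga

Ga is in period 4, group 13; As is in period 4, group 15; Se is in period 4, group 16; Br is in period 4, group 17.
Atoms with high Z_eff and room in the valence shell (especially the halogens) have the most exothermic electron affinities.
All lie in period 4, so electron affinity increases left to right.
So from highest to lowest: Br > Se > As > Ga.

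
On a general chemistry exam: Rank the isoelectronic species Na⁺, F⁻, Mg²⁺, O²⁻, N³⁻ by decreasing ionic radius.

N³⁻ > O²⁻ > F⁻ > Na⁺ > Mg²⁺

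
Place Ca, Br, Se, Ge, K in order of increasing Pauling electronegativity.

K < Ca < Ge < Se < Br

Smaller atoms with higher effective nuclear charge are more electronegative.
All lie in period 4, so electronegativity increases left to right.
So from lowest to highest: K < Ca < Ge < Se < Br.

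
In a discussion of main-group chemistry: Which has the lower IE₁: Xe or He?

Xe

IE₁ increases left→right with effective nuclear charge and decreases top→bottom as the valence shell moves farther out.
All are in group 18, so first ionization energy increases up the group.
So Xe has the lower IE₁ (Xe < He).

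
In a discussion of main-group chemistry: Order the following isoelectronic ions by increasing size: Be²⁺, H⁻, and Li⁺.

Be²⁺, Li⁺, H⁻

All of these have 2 electrons, so size is governed by nuclear charge alone: the more protons, the stronger the pull on the same electron cloud, and the smaller the ion.
Nuclear charges: Be²⁺ (Z=4), Li⁺ (Z=3), H⁻ (Z=1).
Smallest to largest: Be²⁺ < Li⁺ < H⁻.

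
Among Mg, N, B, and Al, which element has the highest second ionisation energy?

After 1 electron has been removed, what remains? Mg⁺ still has 1 valence electron; N⁺ still has 4 valence electrons; B⁺ still has 2 valence electrons; Al⁺ still has 2 valence electrons.
All are still removing valence electrons, so compare the +1 ions as you would atoms: IE_2 generally rises across a period (higher Z_eff) and falls down a group (larger shell), subject to the usual subshell exceptions.
Valence configurations: Mg⁺ [Ne]3s¹, N⁺ [He]2s²2p², B⁺ [He]2s², Al⁺ [Ne]3s².
The numbers (kJ/mol): Mg 1451, N 2856, B 2427, Al 1817.
Putting it together, IE_2: Mg < Al < B < N.

N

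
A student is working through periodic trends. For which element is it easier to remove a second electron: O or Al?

Al

After 1 electron has been removed, what remains? O⁺ still has 5 valence electrons; Al⁺ still has 2 valence electrons.
All are still removing valence electrons, so compare the +1 ions as you would atoms: IE_2 generally rises across a period (higher Z_eff) and falls down a group (larger shell), subject to the usual subshell exceptions.
Valence configurations: O⁺ [He]2s²2p³, Al⁺ [Ne]3s².
Approximate IE_2 values (kJ/mol): O 3388, Al 1817.
Overall IE_2 order: Al < O.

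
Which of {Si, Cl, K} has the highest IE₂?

IE_2 is the cost of taking one more electron from the +1 cation: Si⁺ still has 3 valence electrons; Cl⁺ still has 6 valence electrons; K⁺ is the bare [Ar] core.
Pulling an electron out of a noble-gas core costs far more than removing a remaining valence electron, so K sits at the high end of IE_2.
Valence configurations: Si⁺ [Ne]3s²3p¹, Cl⁺ [Ne]3s²3p⁴.
Tabulated IE_2 (kJ/mol): Si 1577, Cl 2298, K 3052.
Putting it together, IE_2: Si < Cl < K.

K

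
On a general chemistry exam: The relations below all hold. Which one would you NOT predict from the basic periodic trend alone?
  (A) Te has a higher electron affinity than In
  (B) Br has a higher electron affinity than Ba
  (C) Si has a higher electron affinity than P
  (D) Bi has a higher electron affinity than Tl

The general trend: electron affinity increases across a period and decreases down a group.
(A) Te (period 5, group 16) vs In (period 5, group 13): the stated order agrees with the simple trend.
(B) Br (period 4, group 17) vs Ba (period 6, group 2): the stated order agrees with the simple trend.
(C) Si (period 3, group 14) vs P (period 3, group 15): the stated order contradicts the simple trend.
(D) Bi (period 6, group 15) vs Tl (period 6, group 13): the stated order agrees with the simple trend.
The exception is (C): adding an electron to P's half-filled 3p³ is unfavourable, so Si (3p²) has the more exothermic EA.

(C)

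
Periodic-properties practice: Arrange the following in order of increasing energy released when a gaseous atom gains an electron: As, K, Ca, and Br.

Ca < K < As < Br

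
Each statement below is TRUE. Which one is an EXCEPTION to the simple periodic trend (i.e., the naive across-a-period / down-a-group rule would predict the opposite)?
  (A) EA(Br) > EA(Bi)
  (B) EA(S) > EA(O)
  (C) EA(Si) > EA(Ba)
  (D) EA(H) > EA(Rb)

(B)

The general trend: electron affinity increases across a period and decreases down a group.
(A) Br (period 4, group 17) vs Bi (period 6, group 15): the stated order agrees with the simple trend.
(B) S (period 3, group 16) vs O (period 2, group 16): the stated order contradicts the simple trend.
(C) Si (period 3, group 14) vs Ba (period 6, group 2): the stated order agrees with the simple trend.
(D) H (period 1, group 1) vs Rb (period 5, group 1): the stated order agrees with the simple trend.
The exception is (B): the compact 2p subshell of O repels the added electron more than S's larger 3p does.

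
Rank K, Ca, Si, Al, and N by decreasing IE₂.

After 1 electron has been removed, what remains? K⁺ is the bare [Ar] core; Ca⁺ still has 1 valence electron; Si⁺ still has 3 valence electrons; Al⁺ still has 2 valence electrons; N⁺ still has 4 valence electrons.
Breaking into a closed-shell core is much more expensive than removing a leftover valence electron — K has the largest IE_2 here.
Valence configurations: Ca⁺ [Ar]4s¹, Si⁺ [Ne]3s²3p¹, Al⁺ [Ne]3s², N⁺ [He]2s²2p².
Si⁺ loses a lone 3p electron whereas Al⁺ must break into a filled 3s² pair, so IE_2(Al) > IE_2(Si) even though Si has the higher nuclear charge.
Approximate IE_2 values (kJ/mol): K 3052, Ca 1145, Si 1577, Al 1817, N 2856.
Overall IE_2 order: Ca < Si < Al < N < K.

K > N > Al > Si > Ca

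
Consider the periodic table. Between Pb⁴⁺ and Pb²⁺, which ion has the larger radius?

Both ions have Z = 82 protons, but Pb⁴⁺ has lost more electrons, so its remaining electrons feel a larger effective nuclear charge per electron and are pulled in more tightly.
Higher positive charge → smaller ion, so Pb²⁺ > Pb⁴⁺.

Pb²⁺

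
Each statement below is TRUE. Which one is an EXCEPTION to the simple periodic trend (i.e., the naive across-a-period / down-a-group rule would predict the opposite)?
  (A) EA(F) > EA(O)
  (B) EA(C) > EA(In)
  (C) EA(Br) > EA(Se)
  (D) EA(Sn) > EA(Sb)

(D)

The general trend: electron affinity increases across a period and decreases down a group.
(A) F (period 2, group 17) vs O (period 2, group 16): the stated order agrees with the simple trend.
(B) C (period 2, group 14) vs In (period 5, group 13): the stated order agrees with the simple trend.
(C) Br (period 4, group 17) vs Se (period 4, group 16): the stated order agrees with the simple trend.
(D) Sn (period 5, group 14) vs Sb (period 5, group 15): the stated order contradicts the simple trend.
The exception is (D): adding an electron to Sb's half-filled 5p³ is unfavourable, so Sn has the more exothermic EA.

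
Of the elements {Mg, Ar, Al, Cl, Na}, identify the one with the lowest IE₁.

Na is in period 3, group 1; Mg is in period 3, group 2; Al is in period 3, group 13; Cl is in period 3, group 17; Ar is in period 3, group 18.
IE₁ increases left→right with effective nuclear charge and decreases top→bottom as the valence shell moves farther out.
All lie in period 3; the across-period trend (first ionization energy increases left to right) applies, with the exception below.
Note the exception: Mg has a higher first ionization energy than Al, contrary to the simple trend — Al's single 3p electron is easier to remove than one from Mg's filled 3s².
For reference (kJ/mol): Na 496, Mg 738, Al 578, Cl 1251, Ar 1521.
The lowest IE₁ among these belongs to Na.

Na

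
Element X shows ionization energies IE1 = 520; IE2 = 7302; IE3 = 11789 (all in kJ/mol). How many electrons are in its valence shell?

1

Look for the largest jump between consecutive ionization energies: IE2/IE1 ≈ 14.0, far larger than any earlier ratio.
That jump marks the point where a core electron is being removed. So the atom has 1 valence electron.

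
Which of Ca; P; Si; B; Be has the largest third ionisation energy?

Consider each +2 ion: Ca²⁺ is the bare [Ar] core; P²⁺ still has 3 valence electrons; Si²⁺ still has 2 valence electrons; B²⁺ still has 1 valence electron; Be²⁺ is the bare [He] core.
Pulling an electron out of a noble-gas core costs far more than removing a remaining valence electron, so Ca and Be sit at the high end of IE_3.
Valence configurations: P²⁺ [Ne]3s²3p¹, Si²⁺ [Ne]3s², B²⁺ [He]2s¹.
P²⁺ loses a lone 3p electron whereas Si²⁺ must break into a filled 3s² pair, so IE_3(Si) > IE_3(P) even though P has the higher nuclear charge.
Tabulated IE_3 (kJ/mol): Ca 4912, P 2914, Si 3232, B 3660, Be 14849.
Hence IE_3: P < Si < B < Ca < Be.

Be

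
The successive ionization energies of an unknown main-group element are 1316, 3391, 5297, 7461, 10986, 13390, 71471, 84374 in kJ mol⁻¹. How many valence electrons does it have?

6

Look for the largest jump between consecutive ionization energies: IE7/IE6 ≈ 5.3, far larger than any earlier ratio.
That jump marks the point where a core electron is being removed. So the atom has 6 valence electrons.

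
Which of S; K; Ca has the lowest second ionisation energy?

Ca

The second ionization energy removes an electron from the +1 ion. For each element: S⁺ still has 5 valence electrons; K⁺ is the bare [Ar] core; Ca⁺ still has 1 valence electron.
Breaking into a closed-shell core is much more expensive than removing a leftover valence electron — K has the largest IE_2 here.
Valence configurations: S⁺ [Ne]3s²3p³, Ca⁺ [Ar]4s¹.
The numbers (kJ/mol): S 2252, K 3052, Ca 1145.
So the second ionization energies run Ca < S < K.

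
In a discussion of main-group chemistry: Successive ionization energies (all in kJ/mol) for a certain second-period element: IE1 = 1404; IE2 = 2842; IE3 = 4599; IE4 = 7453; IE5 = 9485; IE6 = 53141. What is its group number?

Group 15

Look for the largest jump between consecutive ionization energies: IE6/IE5 ≈ 5.6, far larger than any earlier ratio.
That jump marks the point where a core electron is being removed. So the atom has 5 valence electrons.
A main-group element with 5 valence electrons is in group 15.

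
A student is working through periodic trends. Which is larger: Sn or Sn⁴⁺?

Forming Sn⁴⁺ removes 4 electrons from Sn. Fewer electrons for the same nuclear charge means less shielding and a higher Z_eff on the remaining electrons.
A cation is smaller than its parent atom: Sn⁴⁺ < Sn.

Sn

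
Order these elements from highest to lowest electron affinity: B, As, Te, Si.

B is in period 2, group 13; Si is in period 3, group 14; As is in period 4, group 15; Te is in period 5, group 16.
Atoms with high Z_eff and room in the valence shell (especially the halogens) have the most exothermic electron affinities.
A diagonal step moves right (one effect) and down (the opposite effect) at once.
As > B: period and group pull opposite ways; the across-period shift dominates (78 vs 27 kJ/mol).
Si > As: the two effects oppose for this pair; the down-group effect wins (134 vs 78 kJ/mol).
Te > Si: the two effects oppose for this pair; the across-period effect wins (190 vs 134 kJ/mol).
Approximate values (kJ/mol): B 27, Si 134, As 78, Te 190.
So from highest to lowest: Te > Si > As > B.

Te, Si, As, B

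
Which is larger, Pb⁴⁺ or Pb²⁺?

Pb²⁺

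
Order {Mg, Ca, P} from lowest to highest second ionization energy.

Ca < Mg < P

The second ionization energy removes an electron from the +1 ion. For each element: Mg⁺ still has 1 valence electron; Ca⁺ still has 1 valence electron; P⁺ still has 4 valence electrons.
All are still removing valence electrons, so compare the +1 ions as you would atoms: IE_2 generally rises across a period (higher Z_eff) and falls down a group (larger shell), subject to the usual subshell exceptions.
Valence configurations: Mg⁺ [Ne]3s¹, Ca⁺ [Ar]4s¹, P⁺ [Ne]3s²3p².
The numbers (kJ/mol): Mg 1451, Ca 1145, P 1907.
So the second ionization energies run Ca < Mg < P.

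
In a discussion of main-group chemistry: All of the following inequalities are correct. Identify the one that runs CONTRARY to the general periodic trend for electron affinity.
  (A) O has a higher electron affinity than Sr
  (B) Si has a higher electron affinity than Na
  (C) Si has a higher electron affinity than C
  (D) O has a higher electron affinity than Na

The general trend: electron affinity increases across a period and decreases down a group.
(A) O (period 2, group 16) vs Sr (period 5, group 2): the stated order agrees with the simple trend.
(B) Si (period 3, group 14) vs Na (period 3, group 1): the stated order agrees with the simple trend.
(C) Si (period 3, group 14) vs C (period 2, group 14): the stated order contradicts the simple trend.
(D) O (period 2, group 16) vs Na (period 3, group 1): the stated order agrees with the simple trend.
The exception is (C): Si's larger, more diffuse 3p orbitals accept an added electron slightly more readily than C's compact 2p.

(C)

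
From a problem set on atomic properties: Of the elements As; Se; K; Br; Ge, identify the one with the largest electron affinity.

Br

K is in period 4, group 1; Ge is in period 4, group 14; As is in period 4, group 15; Se is in period 4, group 16; Br is in period 4, group 17.
Atoms with high Z_eff and room in the valence shell (especially the halogens) have the most exothermic electron affinities.
All lie in period 4; the across-period trend (electron affinity increases left to right) applies, with the exception below.
Note the exception: Ge has a higher electron affinity than As, contrary to the simple trend — adding an electron to As's half-filled 4p³ is unfavourable, so Ge (4p²) has the more exothermic EA.
Approximate values (kJ/mol): K 48, Ge 119, As 78, Se 195, Br 325.
The largest electron affinity among these belongs to Br.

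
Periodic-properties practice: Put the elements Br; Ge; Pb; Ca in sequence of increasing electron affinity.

Ca is in period 4, group 2; Ge is in period 4, group 14; Br is in period 4, group 17; Pb is in period 6, group 14.
EA tends to increase across a period and decrease down a group, though the pattern is less regular than for IE or radius.
These span different periods and groups, so the two trends combine.
Pb > Ca: the two effects oppose for this pair; the across-period effect wins (35 vs 2 kJ/mol).
Ge > Pb: Ge sits above Pb in group 14, so the down-group effect alone puts Ge higher.
Br > Ge: both are in period 4; the period trend gives Br the larger value.
Approximate values (kJ/mol): Ca 2, Ge 119, Br 325, Pb 35.
So from lowest to highest: Ca < Pb < Ge < Br.

Ca < Pb < Ge < Br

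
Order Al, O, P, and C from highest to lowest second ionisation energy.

O > C > P > Al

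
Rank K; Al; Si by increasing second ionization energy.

Si < Al < K

After 1 electron has been removed, what remains? K⁺ is the bare [Ar] core; Al⁺ still has 2 valence electrons; Si⁺ still has 3 valence electrons.
Core electrons are held far more tightly than valence electrons, so K tops the IE_2 order.
Valence configurations: Al⁺ [Ne]3s², Si⁺ [Ne]3s²3p¹.
Si⁺ loses a lone 3p electron whereas Al⁺ must break into a filled 3s² pair, so IE_2(Al) > IE_2(Si) even though Si has the higher nuclear charge.
Approximate IE_2 values (kJ/mol): K 3052, Al 1817, Si 1577.
Putting it together, IE_2: Si < Al < K.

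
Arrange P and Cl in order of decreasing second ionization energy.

Cl, P

IE_2 is the cost of taking one more electron from the +1 cation: P⁺ still has 4 valence electrons; Cl⁺ still has 6 valence electrons.
All are still removing valence electrons, so compare the +1 ions as you would atoms: IE_2 generally rises across a period (higher Z_eff) and falls down a group (larger shell), subject to the usual subshell exceptions.
Valence configurations: P⁺ [Ne]3s²3p², Cl⁺ [Ne]3s²3p⁴.
The numbers (kJ/mol): P 1907, Cl 2298.
So the second ionization energies run P < Cl.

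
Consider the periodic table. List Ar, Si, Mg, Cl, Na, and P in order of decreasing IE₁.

Ar > Cl > P > Si > Mg > Na

Na is in period 3, group 1; Mg is in period 3, group 2; Si is in period 3, group 14; P is in period 3, group 15; Cl is in period 3, group 17; Ar is in period 3, group 18.
IE₁ increases left→right with effective nuclear charge and decreases top→bottom as the valence shell moves farther out.
All lie in period 3, so first ionization energy increases left to right.
So from highest to lowest: Ar > Cl > P > Si > Mg > Na.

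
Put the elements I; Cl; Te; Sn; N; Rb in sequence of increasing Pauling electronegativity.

N is in period 2, group 15; Cl is in period 3, group 17; Rb is in period 5, group 1; Sn is in period 5, group 14; Te is in period 5, group 16; I is in period 5, group 17.
Electronegativity increases across a period and decreases down a group, tracking effective nuclear charge and atomic size.
Here both period and group differ, so the two effects have to be weighed against each other.
Sn > Rb: Sn lies to the right of Rb in period 5, so the across-period effect alone puts Sn higher.
Te > Sn: Te lies to the right of Sn in period 5, so the across-period effect alone puts Te higher.
I > Te: I lies to the right of Te in period 5, so the across-period effect alone puts I higher.
N > I: the two effects oppose for this pair; the down-group effect wins (3.04 vs 2.66).
Cl > N: period and group pull opposite ways; the across-period shift dominates (3.16 vs 3.04).
Tabulated electronegativity (Pauling): N 3.04, Cl 3.16, Rb 0.82, Sn 1.96, Te 2.10, I 2.66.
So from lowest to highest: Rb < Sn < Te < I < N < Cl.

Rb, Sn, Te, I, N, Cl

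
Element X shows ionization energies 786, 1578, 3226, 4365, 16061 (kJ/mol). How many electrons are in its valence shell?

4

Look for the largest jump between consecutive ionization energies: IE5/IE4 ≈ 3.7, far larger than any earlier ratio.
That jump marks the point where a core electron is being removed. So the atom has 4 valence electrons.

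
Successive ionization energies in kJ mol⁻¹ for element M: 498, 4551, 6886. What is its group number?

Group 1

Look for the largest jump between consecutive ionization energies: IE2/IE1 ≈ 9.1, far larger than any earlier ratio.
That jump marks the point where a core electron is being removed. So the atom has 1 valence electron.
A main-group element with 1 valence electron is in group 1.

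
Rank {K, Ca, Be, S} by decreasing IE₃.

Be > Ca > K > S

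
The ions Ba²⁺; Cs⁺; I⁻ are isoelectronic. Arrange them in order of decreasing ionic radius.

All of these have 54 electrons, so size is governed by nuclear charge alone: the more protons, the stronger the pull on the same electron cloud, and the smaller the ion.
Nuclear charges: Ba²⁺ (Z=56), Cs⁺ (Z=55), I⁻ (Z=53).
Largest to smallest: I⁻ > Cs⁺ > Ba²⁺.

I⁻ > Cs⁺ > Ba²⁺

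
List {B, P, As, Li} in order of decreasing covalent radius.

Li is in period 2, group 1; B is in period 2, group 13; P is in period 3, group 15; As is in period 4, group 15.
Across a period the added protons contract the valence shell; down a group each new principal shell makes the atom larger.
These span different periods and groups, so the two trends combine.
P > B: the two effects oppose for this pair; the down-group effect wins (111 vs 85 pm).
As > P: they share group 15; the group trend gives As the larger value.
Li > As: the two effects oppose for this pair; the across-period effect wins (133 vs 121 pm).
For reference (pm): Li 133, B 85, P 111, As 121.
So from largest to smallest: Li > As > P > B.

Li > As > P > B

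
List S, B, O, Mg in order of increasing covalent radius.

B is in period 2, group 13; O is in period 2, group 16; Mg is in period 3, group 2; S is in period 3, group 16.
Atomic radius shrinks across a period as nuclear charge pulls the same shell inward, and grows down a group as new shells are added.
These span different periods and groups, so the two trends combine.
B > O: B lies to the left of O in period 2, so the across-period effect alone puts B larger.
S > B: period and group pull opposite ways; the down-group shift dominates (103 vs 85 pm).
Mg > S: both are in period 3; the period trend gives Mg the larger value.
For reference (pm): B 85, O 63, Mg 139, S 103.
So from smallest to largest: O < B < S < Mg.

O < B < S < Mg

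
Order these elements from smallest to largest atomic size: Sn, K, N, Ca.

N < Sn < Ca < K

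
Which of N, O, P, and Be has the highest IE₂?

O

After 1 electron has been removed, what remains? N⁺ still has 4 valence electrons; O⁺ still has 5 valence electrons; P⁺ still has 4 valence electrons; Be⁺ still has 1 valence electron.
All are still removing valence electrons, so compare the +1 ions as you would atoms: IE_2 generally rises across a period (higher Z_eff) and falls down a group (larger shell), subject to the usual subshell exceptions.
Valence configurations: N⁺ [He]2s²2p², O⁺ [He]2s²2p³, P⁺ [Ne]3s²3p², Be⁺ [He]2s¹.
Approximate IE_2 values (kJ/mol): N 2856, O 3388, P 1907, Be 1757.
So the second ionization energies run Be < P < N < O.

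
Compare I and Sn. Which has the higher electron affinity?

Sn is in period 5, group 14; I is in period 5, group 17.
Electron affinity generally becomes more exothermic across a period toward the halogens and less exothermic down a group.
All lie in period 5, so electron affinity increases left to right.
So I has the higher electron affinity (I > Sn).

I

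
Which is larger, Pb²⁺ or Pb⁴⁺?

Both ions have Z = 82 protons, but Pb⁴⁺ has lost more electrons, so its remaining electrons feel a larger effective nuclear charge per electron and are pulled in more tightly.
Higher positive charge → smaller ion, so Pb²⁺ > Pb⁴⁺.

Pb²⁺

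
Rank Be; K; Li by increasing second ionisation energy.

Be < K < Li

Consider each +1 ion: Be⁺ still has 1 valence electron; K⁺ is the bare [Ar] core; Li⁺ is the bare [He] core.
Breaking into a closed-shell core is much more expensive than removing a leftover valence electron — K and Li have the largest IE_2 here.
The numbers (kJ/mol): Be 1757, K 3052, Li 7298.
So the second ionization energies run Be < K < Li.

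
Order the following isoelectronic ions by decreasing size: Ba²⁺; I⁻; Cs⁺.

All of these have 54 electrons, so size is governed by nuclear charge alone: the more protons, the stronger the pull on the same electron cloud, and the smaller the ion.
Nuclear charges: Ba²⁺ (Z=56), Cs⁺ (Z=55), I⁻ (Z=53).
Largest to smallest: I⁻ > Cs⁺ > Ba²⁺.

I⁻ > Cs⁺ > Ba²⁺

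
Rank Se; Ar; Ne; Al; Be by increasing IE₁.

Be is in period 2, group 2; Ne is in period 2, group 18; Al is in period 3, group 13; Ar is in period 3, group 18; Se is in period 4, group 16.
Across a period the outer electron is held more tightly (higher IE₁); down a group it sits in a higher shell, more shielded, and comes off more easily.
Neither a single period nor a single group — weigh both effects.
Be > Al: the two effects oppose for this pair; the down-group effect wins (900 vs 578 kJ/mol).
Se > Be: period and group pull opposite ways; the across-period shift dominates (941 vs 900 kJ/mol).
Ar > Se: both effects reinforce here, so Ar is clearly the higher of the two.
Ne > Ar: they share group 18; the group trend gives Ne the larger value.
For reference (kJ/mol): Be 900, Ne 2081, Al 578, Ar 1521, Se 941.
So from lowest to highest: Al < Be < Se < Ar < Ne.

Al, Be, Se, Ar, Ne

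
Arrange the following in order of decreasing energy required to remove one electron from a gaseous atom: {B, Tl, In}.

B > Tl > In

B is in period 2, group 13; In is in period 5, group 13; Tl is in period 6, group 13.
Across a period the outer electron is held more tightly (higher IE₁); down a group it sits in a higher shell, more shielded, and comes off more easily.
All are in group 13; the group trend (first ionization energy increases up the group) applies, with the exception below.
Note the exception: Tl has a higher first ionization energy than In, contrary to the simple trend — relativistic 6s stabilisation and poor 4f/5d shielding distort the trend for the heavy p-block elements.
Approximate values (kJ/mol): B 801, In 558, Tl 589.
So from highest to lowest: B > Tl > In.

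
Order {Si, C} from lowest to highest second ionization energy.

Si < C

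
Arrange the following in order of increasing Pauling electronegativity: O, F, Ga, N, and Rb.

Rb < Ga < N < O < F

Smaller atoms with higher effective nuclear charge are more electronegative.
Neither a single period nor a single group — weigh both effects.
Ga > Rb: relative to Rb, both the across-period and down-group shifts push Ga's electronegativity up.
N > Ga: both effects reinforce here, so N is clearly the higher of the two.
O > N: O lies to the right of N in period 2, so the across-period effect alone puts O higher.
F > O: F lies to the right of O in period 2, so the across-period effect alone puts F higher.
For reference (Pauling): N 3.04, O 3.44, F 3.98, Ga 1.81, Rb 0.82.
So from lowest to highest: Rb < Ga < N < O < F.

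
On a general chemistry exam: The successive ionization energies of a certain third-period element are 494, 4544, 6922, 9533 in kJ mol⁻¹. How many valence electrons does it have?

Look for the largest jump between consecutive ionization energies: IE2/IE1 ≈ 9.2, far larger than any earlier ratio.
That jump marks the point where a core electron is being removed. So the atom has 1 valence electron.

1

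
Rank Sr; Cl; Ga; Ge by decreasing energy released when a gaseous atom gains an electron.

Cl, Ge, Ga, Sr

Cl is in period 3, group 17; Ga is in period 4, group 13; Ge is in period 4, group 14; Sr is in period 5, group 2.
Adding an electron releases more energy for atoms nearer the top right (short of the noble gases).
Here both period and group differ, so the two effects have to be weighed against each other.
Ga > Sr: both effects reinforce here, so Ga is clearly the higher of the two.
Ge > Ga: both are in period 4; the period trend gives Ge the larger value.
Cl > Ge: relative to Ge, both the across-period and down-group shifts push Cl's electron affinity up.
Tabulated electron affinity (kJ/mol): Cl 349, Ga 29, Ge 119, Sr 5.
So from highest to lowest: Cl > Ge > Ga > Sr.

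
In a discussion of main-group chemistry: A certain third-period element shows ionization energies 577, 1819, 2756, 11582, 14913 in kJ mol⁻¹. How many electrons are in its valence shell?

3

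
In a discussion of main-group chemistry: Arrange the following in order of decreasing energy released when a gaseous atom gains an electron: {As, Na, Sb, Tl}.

Na is in period 3, group 1; As is in period 4, group 15; Sb is in period 5, group 15; Tl is in period 6, group 13.
Electron affinity generally becomes more exothermic across a period toward the halogens and less exothermic down a group.
Neither a single period nor a single group — weigh both effects.
Na > Tl: period and group pull opposite ways; the down-group shift dominates (53 vs 19 kJ/mol).
As > Na: the two effects oppose for this pair; the across-period effect wins (78 vs 53 kJ/mol).
Sb > As: this pair runs against the simple trend — see the exception note.
Note the exception: Sb has a higher electron affinity than As, contrary to the simple trend — both are half-filled np³, but the pairing/repulsion penalty for the added electron shrinks as the p orbitals become larger and more diffuse down the group, and for Sb that outweighs the weaker nuclear attraction.
Approximate values (kJ/mol): Na 53, As 78, Sb 103, Tl 19.
So from highest to lowest: Sb > As > Na > Tl.

Sb > As > Na > Tl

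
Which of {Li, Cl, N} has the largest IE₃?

IE_3 is the cost of taking one more electron from the +2 cation: Li²⁺ is already 1 electron into the core; Cl²⁺ still has 5 valence electrons; N²⁺ still has 3 valence electrons.
Pulling an electron out of a noble-gas core costs far more than removing a remaining valence electron, so Li sits at the high end of IE_3.
Valence configurations: Cl²⁺ [Ne]3s²3p³, N²⁺ [He]2s²2p¹.
The numbers (kJ/mol): Li 11815, Cl 3822, N 4578.
Overall IE_3 order: Cl < N < Li.

Li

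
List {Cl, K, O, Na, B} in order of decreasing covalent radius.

K > Na > Cl > B > O

B is in period 2, group 13; O is in period 2, group 16; Na is in period 3, group 1; Cl is in period 3, group 17; K is in period 4, group 1.
Moving right in a period, electrons are added to the same shell under a stronger nuclear pull, so atoms get smaller; moving down, a new shell is opened and atoms get larger.
Neither a single period nor a single group — weigh both effects.
B > O: both are in period 2; the period trend gives B the larger value.
Cl > B: period and group pull opposite ways; the down-group shift dominates (99 vs 85 pm).
Na > Cl: Na lies to the left of Cl in period 3, so the across-period effect alone puts Na larger.
K > Na: they share group 1; the group trend gives K the larger value.
For reference (pm): B 85, O 63, Na 155, Cl 99, K 196.
So from largest to smallest: K > Na > Cl > B > O.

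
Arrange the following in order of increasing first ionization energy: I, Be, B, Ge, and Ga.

Ga < Ge < B < Be < I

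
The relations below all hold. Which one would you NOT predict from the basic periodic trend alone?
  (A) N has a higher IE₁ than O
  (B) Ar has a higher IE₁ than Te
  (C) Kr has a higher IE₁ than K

The general trend: IE₁ increases across a period and decreases down a group.
(A) N (period 2, group 15) vs O (period 2, group 16): the stated order contradicts the simple trend.
(B) Ar (period 3, group 18) vs Te (period 5, group 16): the stated order agrees with the simple trend.
(C) Kr (period 4, group 18) vs K (period 4, group 1): the stated order agrees with the simple trend.
The exception is (A): pairing an electron in O's 2p⁴ costs repulsion energy, so O ionizes more easily than half-filled N (2p³).

(A)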